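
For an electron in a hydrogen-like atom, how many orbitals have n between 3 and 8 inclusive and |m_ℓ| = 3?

Count contributing orbitals for each principal shell:
n=4 → 2; n=5 → 4; n=6 → 6; n=7 → 8; n=8 → 10.
Total orbitals: 2 + 4 + 6 + 8 + 10 = 30.

30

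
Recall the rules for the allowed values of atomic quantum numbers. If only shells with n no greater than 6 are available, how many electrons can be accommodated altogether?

182

Total orbitals = 1² + 2² + 3² + 4² + 5² + 6² = 91. Doubling for spin gives 182 electrons.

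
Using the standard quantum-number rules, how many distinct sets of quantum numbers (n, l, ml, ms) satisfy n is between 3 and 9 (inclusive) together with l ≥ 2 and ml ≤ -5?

Work shell by shell — for each n, count the (l, ml) pairs that satisfy l ≥ 2 and ml ≤ -5:
n=6 → 1; n=7 → 3; n=8 → 6; n=9 → 10.
Orbitals: 1 + 3 + 6 + 10 = 20. Including both spin states (ms = ±1/2) gives 2 × 20 = 40 states.

40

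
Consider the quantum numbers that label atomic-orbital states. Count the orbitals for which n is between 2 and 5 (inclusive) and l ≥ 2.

38

Per-shell orbital counts meeting the constraint:
n=3 → 5; n=4 → 12; n=5 → 21.
Total orbitals: 5 + 12 + 21 = 38.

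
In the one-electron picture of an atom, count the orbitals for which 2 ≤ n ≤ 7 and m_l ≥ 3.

20

Count contributing orbitals for each principal shell:
n=4 → 1; n=5 → 3; n=6 → 6; n=7 → 10.
Total orbitals: 1 + 3 + 6 + 10 = 20.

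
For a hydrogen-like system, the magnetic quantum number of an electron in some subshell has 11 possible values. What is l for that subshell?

l = 5 (h)

ml ranges over 2l+1 integers, so 2l+1 = 11 ⇒ l = 5.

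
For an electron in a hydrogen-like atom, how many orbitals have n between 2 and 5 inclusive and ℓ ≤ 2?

31

Treat each shell separately and count matching orbitals:
n=2 → 4; n=3 → 9; n=4 → 9; n=5 → 9.
Total orbitals: 4 + 9 + 9 + 9 = 31.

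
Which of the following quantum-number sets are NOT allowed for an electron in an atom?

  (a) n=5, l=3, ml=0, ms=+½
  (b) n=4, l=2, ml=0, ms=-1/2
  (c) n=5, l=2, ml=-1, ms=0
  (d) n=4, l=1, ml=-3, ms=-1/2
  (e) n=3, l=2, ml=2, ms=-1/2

(c) and (d)

(c) has ms = 0, but an electron's spin must be ±1/2.
(d) has |ml| = 3 > l = 1, violating −l ≤ ml ≤ l.
The remaining sets (a), (b), (e) satisfy all four rules.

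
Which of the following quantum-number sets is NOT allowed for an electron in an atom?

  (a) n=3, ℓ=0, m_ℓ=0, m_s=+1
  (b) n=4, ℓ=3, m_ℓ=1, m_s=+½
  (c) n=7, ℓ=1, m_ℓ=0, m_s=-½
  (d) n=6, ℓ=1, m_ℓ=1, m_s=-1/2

(a)

(a) has m_s = +1, but an electron's spin must be ±1/2.
The remaining sets (b), (c), (d) satisfy all four rules.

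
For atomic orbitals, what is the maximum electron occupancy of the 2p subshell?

A subshell with ℓ = 1 has 2ℓ+1 = 3 orbitals, each holding 2 electrons (spin ±1/2), so 3 × 2 = 6.

6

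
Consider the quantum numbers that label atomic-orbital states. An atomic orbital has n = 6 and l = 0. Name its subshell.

6s

l = 0 corresponds to the letter 's', so the subshell is 6s.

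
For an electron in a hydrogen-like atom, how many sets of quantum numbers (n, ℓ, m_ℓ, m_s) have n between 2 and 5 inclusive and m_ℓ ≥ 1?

40

Work shell by shell — for each n, count the (ℓ, m_ℓ) pairs that satisfy m_ℓ ≥ 1:
n=2 → 1; n=3 → 3; n=4 → 6; n=5 → 10.
Orbitals: 1 + 3 + 6 + 10 = 20. Including both spin states (m_s = ±1/2) gives 2 × 20 = 40 states.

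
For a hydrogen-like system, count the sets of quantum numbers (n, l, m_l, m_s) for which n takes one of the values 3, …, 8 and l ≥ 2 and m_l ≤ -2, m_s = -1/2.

Count contributing orbitals for each principal shell:
n=3 → 1; n=4 → 3; n=5 → 6; n=6 → 10; n=7 → 15; n=8 → 21.
Orbitals: 1 + 3 + 6 + 10 + 15 + 21 = 56. With m_s fixed to -1/2 there is one state per orbital, so 56 states.

56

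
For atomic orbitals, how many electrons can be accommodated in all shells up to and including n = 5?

110

Total orbitals = 1² + 2² + 3² + 4² + 5² = 55. Doubling for spin gives 110 electrons.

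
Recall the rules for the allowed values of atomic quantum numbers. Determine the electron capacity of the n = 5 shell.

A shell holds 2n² electrons: 2 × 5² = 2 × 25 = 50.

50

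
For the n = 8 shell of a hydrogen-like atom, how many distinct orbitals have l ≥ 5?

39

Per l-value: l=5 → 11; l=6 → 13; l=7 → 15.
Total orbitals: 11 + 13 + 15 = 39.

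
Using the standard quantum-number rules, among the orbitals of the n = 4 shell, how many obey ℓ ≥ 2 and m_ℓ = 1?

2

For n = 4, ℓ ranges over 0 … 3.
Orbitals with ℓ ≥ 2 and m_ℓ = 1, by ℓ: ℓ=2 → 1; ℓ=3 → 1.
Total orbitals: 1 + 1 = 2.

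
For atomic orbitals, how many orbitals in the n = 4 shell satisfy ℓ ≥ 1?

15

Per ℓ-value: ℓ=1 → 3; ℓ=2 → 5; ℓ=3 → 7.
Total orbitals: 3 + 5 + 7 = 15.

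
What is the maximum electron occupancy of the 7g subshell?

18

A subshell with ℓ = 4 has 2ℓ+1 = 9 orbitals, each holding 2 electrons (spin ±1/2), so 9 × 2 = 18.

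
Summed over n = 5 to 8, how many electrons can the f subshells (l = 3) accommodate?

56

An f subshell (l = 3) exists for every n ≥ 4, so shells n = 5, 6, 7, 8 each contribute one — 4 subshells.
Since each f subshell holds 2(2·3+1) = 14 electrons, the total is 4 × 14 = 56.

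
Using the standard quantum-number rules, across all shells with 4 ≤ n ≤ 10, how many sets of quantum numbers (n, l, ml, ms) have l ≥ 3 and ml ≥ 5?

Treat each shell separately and count matching orbitals:
n=6 → 1; n=7 → 3; n=8 → 6; n=9 → 10; n=10 → 15.
Orbitals: 1 + 3 + 6 + 10 + 15 = 35. Including both spin states (ms = ±1/2) gives 2 × 35 = 70 states.

70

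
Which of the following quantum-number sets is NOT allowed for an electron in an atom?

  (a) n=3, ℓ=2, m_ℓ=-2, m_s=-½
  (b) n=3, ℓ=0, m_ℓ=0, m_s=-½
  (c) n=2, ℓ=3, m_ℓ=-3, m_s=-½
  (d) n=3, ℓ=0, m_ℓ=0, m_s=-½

(c)

(c) has ℓ = 3 ≥ n = 2, violating 0 ≤ ℓ ≤ n−1.
The remaining sets (a), (b), (d) satisfy all four rules.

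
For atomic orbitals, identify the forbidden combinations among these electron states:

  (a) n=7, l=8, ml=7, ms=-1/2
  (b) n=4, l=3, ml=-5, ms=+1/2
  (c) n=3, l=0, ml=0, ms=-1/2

(a) has l = 8 ≥ n = 7, violating 0 ≤ l ≤ n−1.
(b) has |ml| = 5 > l = 3, violating −l ≤ ml ≤ l.
The remaining set (c) satisfies all four rules.

(a) and (b)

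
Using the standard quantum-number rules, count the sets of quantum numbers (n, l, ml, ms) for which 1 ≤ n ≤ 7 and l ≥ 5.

Per-shell orbital counts meeting the constraint:
n=6 → 11; n=7 → 24.
Orbitals: 11 + 24 = 35. Including both spin states (ms = ±1/2) gives 2 × 35 = 70 states.

70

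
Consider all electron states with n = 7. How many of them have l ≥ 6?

For n = 7, l ranges over 0 … 6.
The (l, ml) pairs meeting l ≥ 6 give: l=6 → 13.
Orbitals: 13. Each orbital carries two spin states, so 13 × 2 = 26 states.

26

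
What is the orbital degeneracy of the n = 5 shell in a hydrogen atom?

The n = 5 shell contains n² = 5² = 25 orbitals.

25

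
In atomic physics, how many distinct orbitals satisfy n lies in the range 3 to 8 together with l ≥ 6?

Go shell by shell, enumerating (l, ml) with l ≥ 6:
n=7 → 13; n=8 → 28.
Total orbitals: 13 + 28 = 41.

41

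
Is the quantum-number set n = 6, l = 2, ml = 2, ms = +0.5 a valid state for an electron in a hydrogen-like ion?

Yes

n = 6 is a positive integer. l = 2 satisfies 0 ≤ l ≤ n−1 = 5. ml = 2 lies in the range −l … +l (here −2 … 2). ms = +1/2 is one of ±1/2.
All four constraints are satisfied.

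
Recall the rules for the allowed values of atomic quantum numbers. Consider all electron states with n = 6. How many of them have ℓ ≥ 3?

The n = 6 shell has ℓ = 0 through 5; check each.
The (ℓ, m_ℓ) pairs meeting ℓ ≥ 3 give: ℓ=3 → 7; ℓ=4 → 9; ℓ=5 → 11.
Orbitals: 7 + 9 + 11 = 27. Each orbital carries two spin states, so 27 × 2 = 54 states.

54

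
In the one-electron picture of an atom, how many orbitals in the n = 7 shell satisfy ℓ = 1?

3

For n = 7, ℓ ranges over 0 … 6.
Contributions: ℓ=1 → 3.
Total orbitals: 3.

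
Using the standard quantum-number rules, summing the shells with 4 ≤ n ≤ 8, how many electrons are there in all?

Shell n has n² orbitals: 4²=16 + 5²=25 + 6²=36 + 7²=49 + 8²=64 = 190 orbitals.
Two spin states per orbital: 2 × 190 = 380 electrons.

380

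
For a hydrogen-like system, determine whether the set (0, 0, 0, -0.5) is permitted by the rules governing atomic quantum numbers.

The principal quantum number must be a positive integer (n ≥ 1), but here n = 0.

Invalid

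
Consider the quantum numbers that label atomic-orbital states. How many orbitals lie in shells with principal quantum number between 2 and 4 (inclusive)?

29

Shell n has n² orbitals: 2²=4 + 3²=9 + 4²=16 = 29 orbitals.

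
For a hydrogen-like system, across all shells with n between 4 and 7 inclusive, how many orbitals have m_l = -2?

Treat each shell separately and count matching orbitals:
n=4 → 2; n=5 → 3; n=6 → 4; n=7 → 5.
Total orbitals: 2 + 3 + 4 + 5 = 14.

14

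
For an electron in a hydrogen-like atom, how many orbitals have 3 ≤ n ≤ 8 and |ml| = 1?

Treat each shell separately and count matching orbitals:
n=3 → 4; n=4 → 6; n=5 → 8; n=6 → 10; n=7 → 12; n=8 → 14.
Total orbitals: 4 + 6 + 8 + 10 + 12 + 14 = 54.

54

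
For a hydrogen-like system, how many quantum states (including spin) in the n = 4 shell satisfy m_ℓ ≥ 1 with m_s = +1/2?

Per ℓ-value: ℓ=1 → 1; ℓ=2 → 2; ℓ=3 → 3.
Orbitals: 1 + 2 + 3 = 6. With m_s fixed to a single value there is one state per orbital, giving 6 states.

6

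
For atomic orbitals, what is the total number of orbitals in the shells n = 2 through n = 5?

Shell n has n² orbitals: 2²=4 + 3²=9 + 4²=16 + 5²=25 = 54 orbitals.

54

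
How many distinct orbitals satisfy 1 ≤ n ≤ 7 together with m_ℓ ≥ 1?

56

Per-shell orbital counts meeting the constraint:
n=2 → 1; n=3 → 3; n=4 → 6; n=5 → 10; n=6 → 15; n=7 → 21.
Total orbitals: 1 + 3 + 6 + 10 + 15 + 21 = 56.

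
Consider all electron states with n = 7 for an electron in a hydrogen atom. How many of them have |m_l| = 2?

Go through l = 0, …, 6 (the values permitted for n = 7).
The (l, m_l) pairs meeting |m_l| = 2 give: l=2 → 2; l=3 → 2; l=4 → 2; l=5 → 2; l=6 → 2.
Orbitals: 2 + 2 + 2 + 2 + 2 = 10. Each orbital carries two spin states, so 10 × 2 = 20 states.

20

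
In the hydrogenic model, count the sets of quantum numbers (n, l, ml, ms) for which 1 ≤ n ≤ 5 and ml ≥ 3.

8

Treat each shell separately and count matching orbitals:
n=4 → 1; n=5 → 3.
Orbitals: 1 + 3 = 4. Including both spin states (ms = ±1/2) gives 2 × 4 = 8 states.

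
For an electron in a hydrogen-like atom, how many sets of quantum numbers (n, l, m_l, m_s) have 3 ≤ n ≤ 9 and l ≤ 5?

For each n in the range, tally the orbitals obeying l ≤ 5:
n=3 → 9; n=4 → 16; n=5 → 25; n=6 → 36; n=7 → 36; n=8 → 36; n=9 → 36.
Orbitals: 9 + 16 + 25 + 36 + 36 + 36 + 36 = 194. Including both spin states (m_s = ±1/2) gives 2 × 194 = 388 states.

388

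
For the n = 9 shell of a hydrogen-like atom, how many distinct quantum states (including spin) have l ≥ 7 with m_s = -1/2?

32

Per l-value: l=7 → 15; l=8 → 17.
Orbitals: 15 + 17 = 32. With m_s fixed to a single value there is one state per orbital, giving 32 states.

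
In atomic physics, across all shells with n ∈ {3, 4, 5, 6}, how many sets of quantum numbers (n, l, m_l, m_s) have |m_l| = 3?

Go shell by shell, enumerating (l, m_l) with |m_l| = 3:
n=4 → 2; n=5 → 4; n=6 → 6.
Orbitals: 2 + 4 + 6 = 12. Including both spin states (m_s = ±1/2) gives 2 × 12 = 24 states.

24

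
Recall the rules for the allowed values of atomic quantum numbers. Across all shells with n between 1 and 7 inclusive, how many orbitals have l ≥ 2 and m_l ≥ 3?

20

Go shell by shell, enumerating (l, m_l) with l ≥ 2 and m_l ≥ 3:
n=4 → 1; n=5 → 3; n=6 → 6; n=7 → 10.
Total orbitals: 1 + 3 + 6 + 10 = 20.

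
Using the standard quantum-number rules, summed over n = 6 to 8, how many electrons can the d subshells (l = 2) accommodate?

A d subshell (l = 2) exists for every n ≥ 3, so shells n = 6, 7, 8 each contribute one — 3 subshells.
Since each d subshell holds 2(2·2+1) = 10 electrons, the total is 3 × 10 = 30.

30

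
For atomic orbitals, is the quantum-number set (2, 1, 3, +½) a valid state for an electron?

Invalid

The magnetic quantum number must satisfy −l ≤ ml ≤ l. With l = 1, ml can only be -1, 0, 1, so ml = 3 is forbidden.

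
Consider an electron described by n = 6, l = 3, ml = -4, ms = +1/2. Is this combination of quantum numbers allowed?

The magnetic quantum number must satisfy −l ≤ ml ≤ l. With l = 3, ml can only be -3, -2, -1, 0, 1, 2, 3, so ml = -4 is forbidden.

Not allowed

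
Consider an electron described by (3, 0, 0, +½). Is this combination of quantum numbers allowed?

Yes

n = 3 is a positive integer. ℓ = 0 satisfies 0 ≤ ℓ ≤ n−1 = 2. m_ℓ = 0 lies in the range −ℓ … +ℓ (here 0). m_s = +1/2 is one of ±1/2.
All four constraints are satisfied.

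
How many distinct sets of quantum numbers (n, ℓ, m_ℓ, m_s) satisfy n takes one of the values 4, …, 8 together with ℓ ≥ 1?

Per-shell orbital counts meeting the constraint:
n=4 → 15; n=5 → 24; n=6 → 35; n=7 → 48; n=8 → 63.
Orbitals: 15 + 24 + 35 + 48 + 63 = 185. Including both spin states (m_s = ±1/2) gives 2 × 185 = 370 states.

370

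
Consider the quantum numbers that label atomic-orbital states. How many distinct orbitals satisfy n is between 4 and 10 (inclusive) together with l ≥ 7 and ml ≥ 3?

For each n in the range, tally the orbitals obeying l ≥ 7 and ml ≥ 3:
n=8 → 5; n=9 → 11; n=10 → 18.
Total orbitals: 5 + 11 + 18 = 34.

34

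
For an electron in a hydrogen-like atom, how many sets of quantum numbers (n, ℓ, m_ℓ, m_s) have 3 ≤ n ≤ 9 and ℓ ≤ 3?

Per-shell orbital counts meeting the constraint:
n=3 → 9; n=4 → 16; n=5 → 16; n=6 → 16; n=7 → 16; n=8 → 16; n=9 → 16.
Orbitals: 9 + 16 + 16 + 16 + 16 + 16 + 16 = 105. Including both spin states (m_s = ±1/2) gives 2 × 105 = 210 states.

210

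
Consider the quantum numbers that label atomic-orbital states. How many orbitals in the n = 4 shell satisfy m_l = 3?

1

Contributions: l=3 → 1.
Total orbitals: 1.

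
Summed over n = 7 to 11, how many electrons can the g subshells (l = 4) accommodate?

90

A g subshell (l = 4) exists for every n ≥ 5, so shells n = 7, 8, 9, 10, 11 each contribute one — 5 subshells.
Since each g subshell holds 2(2·4+1) = 18 electrons, the total is 5 × 18 = 90.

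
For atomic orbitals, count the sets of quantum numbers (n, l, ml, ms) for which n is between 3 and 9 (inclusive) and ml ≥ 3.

112

Per-shell orbital counts meeting the constraint:
n=4 → 1; n=5 → 3; n=6 → 6; n=7 → 10; n=8 → 15; n=9 → 21.
Orbitals: 1 + 3 + 6 + 10 + 15 + 21 = 56. Including both spin states (ms = ±1/2) gives 2 × 56 = 112 states.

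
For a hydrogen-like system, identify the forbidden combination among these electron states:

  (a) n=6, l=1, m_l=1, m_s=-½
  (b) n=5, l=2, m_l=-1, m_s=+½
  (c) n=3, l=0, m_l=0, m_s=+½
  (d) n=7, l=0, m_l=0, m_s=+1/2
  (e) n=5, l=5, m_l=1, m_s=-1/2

(e) has l = 5 ≥ n = 5, violating 0 ≤ l ≤ n−1.
The remaining sets (a), (b), (c), (d) satisfy all four rules.

(e)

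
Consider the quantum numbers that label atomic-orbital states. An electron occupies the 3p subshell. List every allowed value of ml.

The 3p subshell has l = 1, and ml takes every integer from −l to +l. With l = 1 that gives the 3 values -1, 0, 1.

-1, 0, 1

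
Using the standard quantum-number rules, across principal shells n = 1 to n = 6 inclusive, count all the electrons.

Shell n has n² orbitals: 1²=1 + 2²=4 + 3²=9 + 4²=16 + 5²=25 + 6²=36 = 91 orbitals.
Two spin states per orbital: 2 × 91 = 182 electrons.

182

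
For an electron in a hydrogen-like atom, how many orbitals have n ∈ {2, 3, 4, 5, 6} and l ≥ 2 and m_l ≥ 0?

Treat each shell separately and count matching orbitals:
n=3 → 3; n=4 → 7; n=5 → 12; n=6 → 18.
Total orbitals: 3 + 7 + 12 + 18 = 40.

40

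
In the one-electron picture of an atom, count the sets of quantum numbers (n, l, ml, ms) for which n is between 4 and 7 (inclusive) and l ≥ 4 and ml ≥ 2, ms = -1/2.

22

Treat each shell separately and count matching orbitals:
n=5 → 3; n=6 → 7; n=7 → 12.
Orbitals: 3 + 7 + 12 = 22. With ms fixed to -1/2 there is one state per orbital, so 22 states.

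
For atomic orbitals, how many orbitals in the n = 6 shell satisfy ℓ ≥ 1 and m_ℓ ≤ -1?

15

For n = 6, ℓ ranges over 0 … 5.
Contributions: ℓ=1 → 1; ℓ=2 → 2; ℓ=3 → 3; ℓ=4 → 4; ℓ=5 → 5.
Total orbitals: 1 + 2 + 3 + 4 + 5 = 15.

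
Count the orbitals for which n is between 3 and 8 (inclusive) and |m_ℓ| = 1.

54

Go shell by shell, enumerating (ℓ, m_ℓ) with |m_ℓ| = 1:
n=3 → 4; n=4 → 6; n=5 → 8; n=6 → 10; n=7 → 12; n=8 → 14.
Total orbitals: 4 + 6 + 8 + 10 + 12 + 14 = 54.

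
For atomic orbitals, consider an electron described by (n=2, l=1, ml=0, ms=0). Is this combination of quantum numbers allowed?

Not allowed

The spin quantum number for an electron can only be ms = +1/2 or −1/2; ms = 0 is not one of those.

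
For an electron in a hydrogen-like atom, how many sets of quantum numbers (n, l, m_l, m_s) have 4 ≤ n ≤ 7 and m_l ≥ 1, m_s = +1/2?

Per-shell orbital counts meeting the constraint:
n=4 → 6; n=5 → 10; n=6 → 15; n=7 → 21.
Orbitals: 6 + 10 + 15 + 21 = 52. With m_s fixed to +1/2 there is one state per orbital, so 52 states.

52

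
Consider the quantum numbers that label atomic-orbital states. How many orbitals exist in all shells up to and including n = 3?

Total orbitals = 1² + 2² + 3² = 14.

14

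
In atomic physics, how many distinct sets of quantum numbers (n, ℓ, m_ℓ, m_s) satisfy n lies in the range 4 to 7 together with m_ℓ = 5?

6

Count contributing orbitals for each principal shell:
n=6 → 1; n=7 → 2.
Orbitals: 1 + 2 = 3. Including both spin states (m_s = ±1/2) gives 2 × 3 = 6 states.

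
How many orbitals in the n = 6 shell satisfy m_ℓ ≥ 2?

With n = 6 the allowed ℓ are 0, 1, …, 5.
Per ℓ-value: ℓ=2 → 1; ℓ=3 → 2; ℓ=4 → 3; ℓ=5 → 4.
Total orbitals: 1 + 2 + 3 + 4 = 10.

10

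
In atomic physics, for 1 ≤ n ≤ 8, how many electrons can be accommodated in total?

408

Total orbitals = 1² + 2² + 3² + 4² + 5² + 6² + 7² + 8² = 204. Doubling for spin gives 408 electrons.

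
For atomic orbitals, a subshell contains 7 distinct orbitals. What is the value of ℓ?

2ℓ+1 = 7 gives ℓ = 3.

ℓ = 3 (f)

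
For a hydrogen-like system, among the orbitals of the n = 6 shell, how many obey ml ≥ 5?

Per l-value: l=5 → 1.
Total orbitals: 1.

1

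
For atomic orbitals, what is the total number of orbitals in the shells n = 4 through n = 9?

Shell n has n² orbitals: 4²=16 + 5²=25 + 6²=36 + 7²=49 + 8²=64 + 9²=81 = 271 orbitals.

271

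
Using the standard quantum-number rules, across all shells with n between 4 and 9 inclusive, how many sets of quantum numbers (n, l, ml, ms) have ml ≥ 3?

112

Treat each shell separately and count matching orbitals:
n=4 → 1; n=5 → 3; n=6 → 6; n=7 → 10; n=8 → 15; n=9 → 21.
Orbitals: 1 + 3 + 6 + 10 + 15 + 21 = 56. Including both spin states (ms = ±1/2) gives 2 × 56 = 112 states.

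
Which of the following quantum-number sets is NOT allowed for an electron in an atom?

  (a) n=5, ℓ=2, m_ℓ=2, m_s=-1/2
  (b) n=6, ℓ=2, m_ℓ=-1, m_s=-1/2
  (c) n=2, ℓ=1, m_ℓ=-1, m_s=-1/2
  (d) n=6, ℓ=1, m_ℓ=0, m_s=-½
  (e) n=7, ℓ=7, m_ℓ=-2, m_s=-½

(e)

(e) has ℓ = 7 ≥ n = 7, violating 0 ≤ ℓ ≤ n−1.
The remaining sets (a), (b), (c), (d) satisfy all four rules.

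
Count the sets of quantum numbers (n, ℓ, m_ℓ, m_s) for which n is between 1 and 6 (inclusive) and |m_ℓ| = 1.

Per-shell orbital counts meeting the constraint:
n=2 → 2; n=3 → 4; n=4 → 6; n=5 → 8; n=6 → 10.
Orbitals: 2 + 4 + 6 + 8 + 10 = 30. Including both spin states (m_s = ±1/2) gives 2 × 30 = 60 states.

60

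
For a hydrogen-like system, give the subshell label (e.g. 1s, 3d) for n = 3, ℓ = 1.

ℓ = 1 corresponds to the letter 'p', so the subshell is 3p.

3p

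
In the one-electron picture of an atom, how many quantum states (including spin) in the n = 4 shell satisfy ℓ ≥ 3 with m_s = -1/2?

7

Orbitals with ℓ ≥ 3, by ℓ: ℓ=3 → 7.
Orbitals: 7. With m_s fixed to a single value there is one state per orbital, giving 7 states.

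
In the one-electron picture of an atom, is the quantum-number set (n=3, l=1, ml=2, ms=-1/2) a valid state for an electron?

Invalid

The magnetic quantum number must satisfy −l ≤ ml ≤ l. With l = 1, ml can only be -1, 0, 1, so ml = 2 is forbidden.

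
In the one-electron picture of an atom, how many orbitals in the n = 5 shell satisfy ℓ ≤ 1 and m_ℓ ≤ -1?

1

With n = 5 the allowed ℓ are 0, 1, …, 4.
The (ℓ, m_ℓ) pairs meeting ℓ ≤ 1 and m_ℓ ≤ -1 give: ℓ=1 → 1.
Total orbitals: 1.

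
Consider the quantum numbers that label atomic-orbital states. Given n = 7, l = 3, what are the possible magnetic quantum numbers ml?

ml takes every integer from −l to +l. With l = 3 that gives the 7 values -3, -2, -1, 0, 1, 2, 3.

-3, -2, -1, 0, 1, 2, 3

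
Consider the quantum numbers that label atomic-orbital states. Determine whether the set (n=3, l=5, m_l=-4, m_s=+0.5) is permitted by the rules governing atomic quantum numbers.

Not allowed

The orbital quantum number must satisfy 0 ≤ l ≤ n−1. With n = 3 the allowed l values are 0, 1, 2, so l = 5 is out of range.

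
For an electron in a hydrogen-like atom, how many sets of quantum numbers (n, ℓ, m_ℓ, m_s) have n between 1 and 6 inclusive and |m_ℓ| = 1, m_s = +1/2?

Go shell by shell, enumerating (ℓ, m_ℓ) with |m_ℓ| = 1:
n=2 → 2; n=3 → 4; n=4 → 6; n=5 → 8; n=6 → 10.
Orbitals: 2 + 4 + 6 + 8 + 10 = 30. With m_s fixed to +1/2 there is one state per orbital, so 30 states.

30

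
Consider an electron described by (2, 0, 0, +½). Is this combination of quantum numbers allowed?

n = 2 is a positive integer. ℓ = 0 satisfies 0 ≤ ℓ ≤ n−1 = 1. m_ℓ = 0 lies in the range −ℓ … +ℓ (here 0). m_s = +1/2 is one of ±1/2.
All four constraints are satisfied.

Yes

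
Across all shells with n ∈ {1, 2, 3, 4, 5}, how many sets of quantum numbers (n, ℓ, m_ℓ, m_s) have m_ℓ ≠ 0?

80

Per-shell orbital counts meeting the constraint:
n=2 → 2; n=3 → 6; n=4 → 12; n=5 → 20.
Orbitals: 2 + 6 + 12 + 20 = 40. Including both spin states (m_s = ±1/2) gives 2 × 40 = 80 states.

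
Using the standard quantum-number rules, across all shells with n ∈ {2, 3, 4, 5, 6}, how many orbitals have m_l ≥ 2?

Count contributing orbitals for each principal shell:
n=3 → 1; n=4 → 3; n=5 → 6; n=6 → 10.
Total orbitals: 1 + 3 + 6 + 10 = 20.

20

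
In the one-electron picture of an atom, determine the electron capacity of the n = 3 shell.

18

A shell holds 2n² electrons: 2 × 3² = 2 × 9 = 18.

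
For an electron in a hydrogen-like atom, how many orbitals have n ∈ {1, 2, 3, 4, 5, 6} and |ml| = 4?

Work shell by shell — for each n, count the (l, ml) pairs that satisfy |ml| = 4:
n=5 → 2; n=6 → 4.
Total orbitals: 2 + 4 = 6.

6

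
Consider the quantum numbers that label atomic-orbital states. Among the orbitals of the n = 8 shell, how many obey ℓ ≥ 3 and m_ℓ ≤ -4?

The n = 8 shell has ℓ = 0 through 7; check each.
The (ℓ, m_ℓ) pairs meeting ℓ ≥ 3 and m_ℓ ≤ -4 give: ℓ=4 → 1; ℓ=5 → 2; ℓ=6 → 3; ℓ=7 → 4.
Total orbitals: 1 + 2 + 3 + 4 = 10.

10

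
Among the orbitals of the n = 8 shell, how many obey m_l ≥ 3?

15

The n = 8 shell has l = 0 through 7; check each.
Orbitals with m_l ≥ 3, by l: l=3 → 1; l=4 → 2; l=5 → 3; l=6 → 4; l=7 → 5.
Total orbitals: 1 + 2 + 3 + 4 + 5 = 15.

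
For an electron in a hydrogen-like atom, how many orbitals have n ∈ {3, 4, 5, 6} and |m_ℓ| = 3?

Count contributing orbitals for each principal shell:
n=4 → 2; n=5 → 4; n=6 → 6.
Total orbitals: 2 + 4 + 6 = 12.

12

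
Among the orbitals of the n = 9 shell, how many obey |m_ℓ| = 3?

12

With n = 9 the allowed ℓ are 0, 1, …, 8.
Contributions: ℓ=3 → 2; ℓ=4 → 2; ℓ=5 → 2; ℓ=6 → 2; ℓ=7 → 2; ℓ=8 → 2.
Total orbitals: 2 + 2 + 2 + 2 + 2 + 2 = 12.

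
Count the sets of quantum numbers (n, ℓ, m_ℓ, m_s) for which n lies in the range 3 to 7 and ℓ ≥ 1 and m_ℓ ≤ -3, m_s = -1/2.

Go shell by shell, enumerating (ℓ, m_ℓ) with ℓ ≥ 1 and m_ℓ ≤ -3:
n=4 → 1; n=5 → 3; n=6 → 6; n=7 → 10.
Orbitals: 1 + 3 + 6 + 10 = 20. With m_s fixed to -1/2 there is one state per orbital, so 20 states.

20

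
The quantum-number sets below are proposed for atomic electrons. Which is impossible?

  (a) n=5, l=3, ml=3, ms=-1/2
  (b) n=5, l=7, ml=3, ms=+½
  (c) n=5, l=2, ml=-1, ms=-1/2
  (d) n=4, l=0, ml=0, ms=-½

(b)

(b) has l = 7 ≥ n = 5, violating 0 ≤ l ≤ n−1.
The remaining sets (a), (c), (d) satisfy all four rules.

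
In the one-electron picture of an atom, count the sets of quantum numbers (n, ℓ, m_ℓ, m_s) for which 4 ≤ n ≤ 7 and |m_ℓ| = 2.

56

Go shell by shell, enumerating (ℓ, m_ℓ) with |m_ℓ| = 2:
n=4 → 4; n=5 → 6; n=6 → 8; n=7 → 10.
Orbitals: 4 + 6 + 8 + 10 = 28. Including both spin states (m_s = ±1/2) gives 2 × 28 = 56 states.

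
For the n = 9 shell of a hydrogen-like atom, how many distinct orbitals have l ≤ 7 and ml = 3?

5

Orbitals with l ≤ 7 and ml = 3, by l: l=3 → 1; l=4 → 1; l=5 → 1; l=6 → 1; l=7 → 1.
Total orbitals: 1 + 1 + 1 + 1 + 1 = 5.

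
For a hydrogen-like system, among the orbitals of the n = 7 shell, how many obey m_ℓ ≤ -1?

21

Contributions: ℓ=1 → 1; ℓ=2 → 2; ℓ=3 → 3; ℓ=4 → 4; ℓ=5 → 5; ℓ=6 → 6.
Total orbitals: 1 + 2 + 3 + 4 + 5 + 6 = 21.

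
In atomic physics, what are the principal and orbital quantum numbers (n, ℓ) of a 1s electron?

The leading integer gives n = 1; the letter 's' means ℓ = 0.

n = 1, ℓ = 0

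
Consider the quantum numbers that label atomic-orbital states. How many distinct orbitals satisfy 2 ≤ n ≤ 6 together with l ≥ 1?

Go shell by shell, enumerating (l, m_l) with l ≥ 1:
n=2 → 3; n=3 → 8; n=4 → 15; n=5 → 24; n=6 → 35.
Total orbitals: 3 + 8 + 15 + 24 + 35 = 85.

85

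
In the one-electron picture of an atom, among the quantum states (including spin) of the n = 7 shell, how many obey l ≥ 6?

26

Orbitals with l ≥ 6, by l: l=6 → 13.
Orbitals: 13. Each orbital carries two spin states, so 13 × 2 = 26 states.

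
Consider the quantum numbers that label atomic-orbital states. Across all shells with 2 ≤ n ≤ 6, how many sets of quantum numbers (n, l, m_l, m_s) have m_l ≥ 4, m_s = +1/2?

4

Work shell by shell — for each n, count the (l, m_l) pairs that satisfy m_l ≥ 4:
n=5 → 1; n=6 → 3.
Orbitals: 1 + 3 = 4. With m_s fixed to +1/2 there is one state per orbital, so 4 states.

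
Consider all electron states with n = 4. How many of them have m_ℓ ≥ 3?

2

Contributions: ℓ=3 → 1.
Orbitals: 1. Each orbital carries two spin states, so 1 × 2 = 2 states.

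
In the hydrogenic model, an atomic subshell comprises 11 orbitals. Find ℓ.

2ℓ+1 = 11 gives ℓ = 5.

ℓ = 5 (h)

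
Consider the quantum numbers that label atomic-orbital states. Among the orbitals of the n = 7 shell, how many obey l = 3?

Orbitals with l = 3, by l: l=3 → 7.
Total orbitals: 7.

7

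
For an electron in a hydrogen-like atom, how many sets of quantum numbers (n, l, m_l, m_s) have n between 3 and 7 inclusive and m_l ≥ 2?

70

Per-shell orbital counts meeting the constraint:
n=3 → 1; n=4 → 3; n=5 → 6; n=6 → 10; n=7 → 15.
Orbitals: 1 + 3 + 6 + 10 + 15 = 35. Including both spin states (m_s = ±1/2) gives 2 × 35 = 70 states.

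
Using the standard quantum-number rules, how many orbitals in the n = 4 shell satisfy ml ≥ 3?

1

The n = 4 shell has l = 0 through 3; check each.
Orbitals with ml ≥ 3, by l: l=3 → 1.
Total orbitals: 1.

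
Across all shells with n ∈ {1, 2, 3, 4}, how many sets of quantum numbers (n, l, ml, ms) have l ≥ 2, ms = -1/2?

17

Go shell by shell, enumerating (l, ml) with l ≥ 2:
n=3 → 5; n=4 → 12.
Orbitals: 5 + 12 = 17. With ms fixed to -1/2 there is one state per orbital, so 17 states.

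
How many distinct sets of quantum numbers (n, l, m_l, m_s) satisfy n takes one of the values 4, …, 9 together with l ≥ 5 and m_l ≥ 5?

For each n in the range, tally the orbitals obeying l ≥ 5 and m_l ≥ 5:
n=6 → 1; n=7 → 3; n=8 → 6; n=9 → 10.
Orbitals: 1 + 3 + 6 + 10 = 20. Including both spin states (m_s = ±1/2) gives 2 × 20 = 40 states.

40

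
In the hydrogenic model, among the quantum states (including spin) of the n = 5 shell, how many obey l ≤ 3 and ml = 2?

Per l-value: l=2 → 1; l=3 → 1.
Orbitals: 1 + 1 = 2. Each orbital carries two spin states, so 2 × 2 = 4 states.

4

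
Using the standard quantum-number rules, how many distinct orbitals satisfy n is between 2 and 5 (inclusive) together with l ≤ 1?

16

For each n in the range, tally the orbitals obeying l ≤ 1:
n=2 → 4; n=3 → 4; n=4 → 4; n=5 → 4.
Total orbitals: 4 + 4 + 4 + 4 = 16.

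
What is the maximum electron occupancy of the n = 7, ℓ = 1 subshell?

6

A subshell with ℓ = 1 has 2ℓ+1 = 3 orbitals, each holding 2 electrons (spin ±1/2), so 3 × 2 = 6.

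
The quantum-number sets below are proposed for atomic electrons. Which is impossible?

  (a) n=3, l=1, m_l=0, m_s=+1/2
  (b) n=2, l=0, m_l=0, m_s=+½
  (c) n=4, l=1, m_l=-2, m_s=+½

(c) has |m_l| = 2 > l = 1, violating −l ≤ m_l ≤ l.
The remaining sets (a), (b) satisfy all four rules.

(c)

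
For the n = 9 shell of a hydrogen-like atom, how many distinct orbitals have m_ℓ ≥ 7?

For n = 9, ℓ ranges over 0 … 8.
Orbitals with m_ℓ ≥ 7, by ℓ: ℓ=7 → 1; ℓ=8 → 2.
Total orbitals: 1 + 2 = 3.

3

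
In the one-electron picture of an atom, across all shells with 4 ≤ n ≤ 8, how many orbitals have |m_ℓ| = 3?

Treat each shell separately and count matching orbitals:
n=4 → 2; n=5 → 4; n=6 → 6; n=7 → 8; n=8 → 10.
Total orbitals: 2 + 4 + 6 + 8 + 10 = 30.

30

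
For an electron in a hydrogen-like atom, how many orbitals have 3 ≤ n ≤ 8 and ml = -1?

27

Count contributing orbitals for each principal shell:
n=3 → 2; n=4 → 3; n=5 → 4; n=6 → 5; n=7 → 6; n=8 → 7.
Total orbitals: 2 + 3 + 4 + 5 + 6 + 7 = 27.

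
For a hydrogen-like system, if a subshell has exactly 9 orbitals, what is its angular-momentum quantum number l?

l = 4 (g)

2l+1 = 9 gives l = 4.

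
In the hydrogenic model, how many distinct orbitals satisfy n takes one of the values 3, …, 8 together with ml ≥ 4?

Per-shell orbital counts meeting the constraint:
n=5 → 1; n=6 → 3; n=7 → 6; n=8 → 10.
Total orbitals: 1 + 3 + 6 + 10 = 20.

20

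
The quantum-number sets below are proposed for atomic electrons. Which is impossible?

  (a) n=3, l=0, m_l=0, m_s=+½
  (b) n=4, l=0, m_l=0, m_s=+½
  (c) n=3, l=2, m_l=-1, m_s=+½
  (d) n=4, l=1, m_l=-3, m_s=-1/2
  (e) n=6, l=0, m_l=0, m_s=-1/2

(d)

(d) has |m_l| = 3 > l = 1, violating −l ≤ m_l ≤ l.
The remaining sets (a), (b), (c), (e) satisfy all four rules.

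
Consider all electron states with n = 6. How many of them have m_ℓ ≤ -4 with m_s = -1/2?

3

Go through ℓ = 0, …, 5 (the values permitted for n = 6).
Orbitals with m_ℓ ≤ -4, by ℓ: ℓ=4 → 1; ℓ=5 → 2.
Orbitals: 1 + 2 = 3. With m_s fixed to a single value there is one state per orbital, giving 3 states.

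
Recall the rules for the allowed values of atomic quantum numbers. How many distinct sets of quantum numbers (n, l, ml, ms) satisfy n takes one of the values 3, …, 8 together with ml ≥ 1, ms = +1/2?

Treat each shell separately and count matching orbitals:
n=3 → 3; n=4 → 6; n=5 → 10; n=6 → 15; n=7 → 21; n=8 → 28.
Orbitals: 3 + 6 + 10 + 15 + 21 + 28 = 83. With ms fixed to +1/2 there is one state per orbital, so 83 states.

83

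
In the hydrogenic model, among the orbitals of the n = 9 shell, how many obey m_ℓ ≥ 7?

Go through ℓ = 0, …, 8 (the values permitted for n = 9).
Orbitals with m_ℓ ≥ 7, by ℓ: ℓ=7 → 1; ℓ=8 → 2.
Total orbitals: 1 + 2 = 3.

3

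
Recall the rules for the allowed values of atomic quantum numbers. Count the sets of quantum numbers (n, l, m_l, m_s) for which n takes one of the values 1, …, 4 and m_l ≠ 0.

40

Count contributing orbitals for each principal shell:
n=2 → 2; n=3 → 6; n=4 → 12.
Orbitals: 2 + 6 + 12 = 20. Including both spin states (m_s = ±1/2) gives 2 × 20 = 40 states.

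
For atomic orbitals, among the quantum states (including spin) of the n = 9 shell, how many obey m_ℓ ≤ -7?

Per ℓ-value: ℓ=7 → 1; ℓ=8 → 2.
Orbitals: 1 + 2 = 3. Each orbital carries two spin states, so 3 × 2 = 6 states.

6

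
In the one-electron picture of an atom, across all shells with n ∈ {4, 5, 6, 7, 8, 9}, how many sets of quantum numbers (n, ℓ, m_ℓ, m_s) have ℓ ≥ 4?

350

Per-shell orbital counts meeting the constraint:
n=5 → 9; n=6 → 20; n=7 → 33; n=8 → 48; n=9 → 65.
Orbitals: 9 + 20 + 33 + 48 + 65 = 175. Including both spin states (m_s = ±1/2) gives 2 × 175 = 350 states.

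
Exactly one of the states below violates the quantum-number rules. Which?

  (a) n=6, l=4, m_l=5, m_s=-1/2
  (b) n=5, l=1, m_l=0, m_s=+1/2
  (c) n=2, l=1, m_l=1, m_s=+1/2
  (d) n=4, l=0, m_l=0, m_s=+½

(a) has |m_l| = 5 > l = 4, violating −l ≤ m_l ≤ l.
The remaining sets (b), (c), (d) satisfy all four rules.

(a)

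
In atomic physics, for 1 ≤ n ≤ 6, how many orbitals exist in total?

Total orbitals = 1² + 2² + 3² + 4² + 5² + 6² = 91.

91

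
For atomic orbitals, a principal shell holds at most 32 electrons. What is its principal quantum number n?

n = 4

2n² = 32 ⇒ n² = 16 ⇒ n = 4.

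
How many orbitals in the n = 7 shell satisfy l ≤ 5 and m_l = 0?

6

Orbitals with l ≤ 5 and m_l = 0, by l: l=0 → 1; l=1 → 1; l=2 → 1; l=3 → 1; l=4 → 1; l=5 → 1.
Total orbitals: 1 + 1 + 1 + 1 + 1 + 1 = 6.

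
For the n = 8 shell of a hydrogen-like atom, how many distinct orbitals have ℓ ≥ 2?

For n = 8, ℓ ranges over 0 … 7.
Per ℓ-value: ℓ=2 → 5; ℓ=3 → 7; ℓ=4 → 9; ℓ=5 → 11; ℓ=6 → 13; ℓ=7 → 15.
Total orbitals: 5 + 7 + 9 + 11 + 13 + 15 = 60.

60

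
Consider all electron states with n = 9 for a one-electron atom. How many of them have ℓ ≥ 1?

The (ℓ, m_ℓ) pairs meeting ℓ ≥ 1 give: ℓ=1 → 3; ℓ=2 → 5; ℓ=3 → 7; ℓ=4 → 9; ℓ=5 → 11; ℓ=6 → 13; ℓ=7 → 15; ℓ=8 → 17.
Orbitals: 3 + 5 + 7 + 9 + 11 + 13 + 15 + 17 = 80. Each orbital carries two spin states, so 80 × 2 = 160 states.

160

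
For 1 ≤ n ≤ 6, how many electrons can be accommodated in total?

182

Total orbitals = 1² + 2² + 3² + 4² + 5² + 6² = 91. Doubling for spin gives 182 electrons.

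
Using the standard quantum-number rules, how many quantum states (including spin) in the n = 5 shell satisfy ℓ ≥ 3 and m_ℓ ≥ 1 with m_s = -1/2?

7

Go through ℓ = 0, …, 4 (the values permitted for n = 5).
The (ℓ, m_ℓ) pairs meeting ℓ ≥ 3 and m_ℓ ≥ 1 give: ℓ=3 → 3; ℓ=4 → 4.
Orbitals: 3 + 4 = 7. With m_s fixed to a single value there is one state per orbital, giving 7 states.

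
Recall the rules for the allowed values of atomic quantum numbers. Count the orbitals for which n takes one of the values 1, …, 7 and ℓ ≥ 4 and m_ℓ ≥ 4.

Work shell by shell — for each n, count the (ℓ, m_ℓ) pairs that satisfy ℓ ≥ 4 and m_ℓ ≥ 4:
n=5 → 1; n=6 → 3; n=7 → 6.
Total orbitals: 1 + 3 + 6 = 10.

10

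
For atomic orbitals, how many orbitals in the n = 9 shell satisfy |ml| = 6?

The n = 9 shell has l = 0 through 8; check each.
The (l, ml) pairs meeting |ml| = 6 give: l=6 → 2; l=7 → 2; l=8 → 2.
Total orbitals: 2 + 2 + 2 = 6.

6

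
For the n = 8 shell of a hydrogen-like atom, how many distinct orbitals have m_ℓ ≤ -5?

6

For n = 8, ℓ ranges over 0 … 7.
Contributions: ℓ=5 → 1; ℓ=6 → 2; ℓ=7 → 3.
Total orbitals: 1 + 2 + 3 = 6.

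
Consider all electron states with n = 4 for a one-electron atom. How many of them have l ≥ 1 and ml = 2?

4

The n = 4 shell has l = 0 through 3; check each.
Per l-value: l=2 → 1; l=3 → 1.
Orbitals: 1 + 1 = 2. Each orbital carries two spin states, so 2 × 2 = 4 states.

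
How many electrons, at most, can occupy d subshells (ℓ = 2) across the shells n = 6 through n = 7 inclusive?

A d subshell (ℓ = 2) exists for every n ≥ 3, so shells n = 6, 7 each contribute one — 2 subshells.
Since each d subshell holds 2(2·2+1) = 10 electrons, the total is 2 × 10 = 20.

20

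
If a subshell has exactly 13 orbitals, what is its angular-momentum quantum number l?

l = 6 (i)

2l+1 = 13 gives l = 6.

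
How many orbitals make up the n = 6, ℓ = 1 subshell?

A subshell has 2ℓ+1 orbitals; with ℓ = 1, that's 3.

3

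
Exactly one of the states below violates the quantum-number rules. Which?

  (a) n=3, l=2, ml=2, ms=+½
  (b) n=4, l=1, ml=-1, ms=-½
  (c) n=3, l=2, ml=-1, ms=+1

(c)

(c) has ms = +1, but an electron's spin must be ±1/2.
The remaining sets (a), (b) satisfy all four rules.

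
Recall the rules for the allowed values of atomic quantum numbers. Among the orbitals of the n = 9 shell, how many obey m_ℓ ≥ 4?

For n = 9, ℓ ranges over 0 … 8.
Orbitals with m_ℓ ≥ 4, by ℓ: ℓ=4 → 1; ℓ=5 → 2; ℓ=6 → 3; ℓ=7 → 4; ℓ=8 → 5.
Total orbitals: 1 + 2 + 3 + 4 + 5 = 15.

15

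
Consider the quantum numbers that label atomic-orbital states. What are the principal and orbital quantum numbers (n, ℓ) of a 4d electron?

The leading integer gives n = 4; the letter 'd' means ℓ = 2.

n = 4, ℓ = 2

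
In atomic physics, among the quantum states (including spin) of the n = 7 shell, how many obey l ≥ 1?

96

With n = 7 the allowed l are 0, 1, …, 6.
Per l-value: l=1 → 3; l=2 → 5; l=3 → 7; l=4 → 9; l=5 → 11; l=6 → 13.
Orbitals: 3 + 5 + 7 + 9 + 11 + 13 = 48. Each orbital carries two spin states, so 48 × 2 = 96 states.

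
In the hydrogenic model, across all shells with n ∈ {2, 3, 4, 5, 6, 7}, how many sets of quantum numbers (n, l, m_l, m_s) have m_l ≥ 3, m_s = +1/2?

20

Work shell by shell — for each n, count the (l, m_l) pairs that satisfy m_l ≥ 3:
n=4 → 1; n=5 → 3; n=6 → 6; n=7 → 10.
Orbitals: 1 + 3 + 6 + 10 = 20. With m_s fixed to +1/2 there is one state per orbital, so 20 states.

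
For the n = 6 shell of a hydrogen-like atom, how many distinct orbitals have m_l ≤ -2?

The n = 6 shell has l = 0 through 5; check each.
Orbitals with m_l ≤ -2, by l: l=2 → 1; l=3 → 2; l=4 → 3; l=5 → 4.
Total orbitals: 1 + 2 + 3 + 4 = 10.

10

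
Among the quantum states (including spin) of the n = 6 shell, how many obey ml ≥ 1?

With n = 6 the allowed l are 0, 1, …, 5.
Orbitals with ml ≥ 1, by l: l=1 → 1; l=2 → 2; l=3 → 3; l=4 → 4; l=5 → 5.
Orbitals: 1 + 2 + 3 + 4 + 5 = 15. Each orbital carries two spin states, so 15 × 2 = 30 states.

30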